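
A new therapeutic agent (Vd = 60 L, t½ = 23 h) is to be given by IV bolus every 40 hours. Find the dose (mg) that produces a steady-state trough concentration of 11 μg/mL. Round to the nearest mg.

τ/t½ = 40/23 ≈ 1.7391, so f = (1/2)^(40/23) ≈ 0.299550.
Cmin,ss = (D/Vd)·f/(1−f), so D = Cmin,ss·Vd·(1−f)/f.
D = 11 × 60 × (1−f)/f ≈ 11 × 60 × 2.33834 ≈ 1543.30 mg.

1543 mg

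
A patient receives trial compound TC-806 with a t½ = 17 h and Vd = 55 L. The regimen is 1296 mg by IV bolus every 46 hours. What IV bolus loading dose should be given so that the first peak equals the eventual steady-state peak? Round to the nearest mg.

f = (1/2)^(46/17) ≈ 0.153267; accumulation ratio R = 1/(1−f) ≈ 1.18101.
Loading dose to hit Cmax,ss on first dose: D_load = D_maint·R ≈ 1296 × 1.18101 ≈ 1530.59 mg.

1531 mg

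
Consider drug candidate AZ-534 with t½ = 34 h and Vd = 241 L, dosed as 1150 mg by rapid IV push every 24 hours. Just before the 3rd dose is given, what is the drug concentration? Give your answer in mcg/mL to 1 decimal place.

4.7 mcg/mL

f = (1/2)^(τ/t½) = (1/2)^(24/34) ≈ 0.6131.
C₀ = D/Vd = 1150/241 ≈ 4.772 mcg/mL.
Before the 3rd dose, 2 doses have been given. Superposition: Cmin = C₀·(f + f²).
≈ 4.772 × (0.6131 + 0.3759) ≈ 4.772 × 0.9890 ≈ 4.720 mcg/mL.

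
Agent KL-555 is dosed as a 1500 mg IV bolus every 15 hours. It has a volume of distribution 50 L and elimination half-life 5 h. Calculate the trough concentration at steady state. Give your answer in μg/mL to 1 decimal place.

4.3 μg/mL

The dosing interval is 3 half-lives, so f = 2^(−3) = 0.125.
Accumulation ratio R = 1/(1 − f) = 1/0.875 = 8/7.
Single-dose peak C₀ = D/Vd = 1500/50 = 30 μg/mL.
Steady-state peak Cmax,ss = C₀·R = 30 × 8/7 ≈ 34.286 μg/mL.
Steady-state trough Cmin,ss = Cmax,ss·f ≈ 34.286 × 0.125 ≈ 4.286 μg/mL.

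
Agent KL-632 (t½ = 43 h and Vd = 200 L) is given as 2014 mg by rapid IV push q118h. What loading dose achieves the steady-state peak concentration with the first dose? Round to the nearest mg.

f = (1/2)^(118/43) ≈ 0.149251; accumulation ratio R = 1/(1−f) ≈ 1.17543.
Loading dose to hit Cmax,ss on first dose: D_load = D_maint·R ≈ 2014 × 1.17543 ≈ 2367.32 mg.

2367 mg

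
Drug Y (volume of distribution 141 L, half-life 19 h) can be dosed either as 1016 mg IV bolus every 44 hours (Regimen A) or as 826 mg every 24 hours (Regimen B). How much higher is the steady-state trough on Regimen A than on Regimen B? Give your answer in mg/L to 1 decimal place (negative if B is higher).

-2.4 mg/L

Regimen A: f = (1/2)^(44/19) ≈ 0.2009; Cmin,ss = (1016/141)·f/(1−f) ≈ 1.812 mg/L.
Regimen B: f = (1/2)^(24/19) ≈ 0.4166; Cmin,ss = (826/141)·f/(1−f) ≈ 4.183 mg/L.
Difference ≈ 1.812 − 4.183 ≈ -2.371 mg/L.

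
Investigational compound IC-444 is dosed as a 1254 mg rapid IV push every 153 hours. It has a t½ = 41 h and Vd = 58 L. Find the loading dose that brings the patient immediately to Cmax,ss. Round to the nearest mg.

f = (1/2)^(153/41) ≈ 0.075274; accumulation ratio R = 1/(1−f) ≈ 1.08140.
Loading dose to hit Cmax,ss on first dose: D_load = D_maint·R ≈ 1254 × 1.08140 ≈ 1356.08 mg.

1356 mg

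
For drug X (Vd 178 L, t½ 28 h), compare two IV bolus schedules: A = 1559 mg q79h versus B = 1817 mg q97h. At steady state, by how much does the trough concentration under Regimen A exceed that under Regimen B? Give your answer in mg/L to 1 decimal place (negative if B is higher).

0.4 mg/L

Regimen A: f = (1/2)^(79/28) ≈ 0.1415; Cmin,ss = (1559/178)·f/(1−f) ≈ 1.444 mg/L.
Regimen B: f = (1/2)^(97/28) ≈ 0.0906; Cmin,ss = (1817/178)·f/(1−f) ≈ 1.017 mg/L.
Difference ≈ 1.444 − 1.017 ≈ 0.427 mg/L.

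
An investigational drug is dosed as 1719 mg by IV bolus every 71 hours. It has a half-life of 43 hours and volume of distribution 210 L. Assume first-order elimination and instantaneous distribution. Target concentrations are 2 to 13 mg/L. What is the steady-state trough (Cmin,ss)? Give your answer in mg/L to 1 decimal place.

3.8 mg/L

k = ln2/t½ = ln2/43 ≈ 0.016120 h⁻¹; fraction remaining f = e^(−kτ) = e^(−0.016120×71) ≈ 0.3184.
Accumulation ratio R = 1/(1 − f) ≈ 1/0.6816 ≈ 1.4671.
Single-dose peak C₀ = D/Vd = 1719/210 ≈ 8.186 mg/L.
Steady-state peak Cmax,ss = C₀·R ≈ 8.186 × 1.4671 ≈ 12.010 mg/L.
One interval later, Cmin,ss = Cmax,ss·e^(−kτ) ≈ 12.010 × 0.3184 ≈ 3.824 mg/L.
Trough 3.8 mg/L vs MEC 2 mg/L: adequate.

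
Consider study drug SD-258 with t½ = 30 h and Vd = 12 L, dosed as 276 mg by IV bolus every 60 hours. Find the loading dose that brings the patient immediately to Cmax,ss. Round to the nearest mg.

f = (1/2)^(60/30) ≈ 0.250000; accumulation ratio R = 1/(1−f) ≈ 1.33333.
Loading dose to hit Cmax,ss on first dose: D_load = D_maint·R ≈ 276 × 1.33333 ≈ 368.00 mg.

368 mg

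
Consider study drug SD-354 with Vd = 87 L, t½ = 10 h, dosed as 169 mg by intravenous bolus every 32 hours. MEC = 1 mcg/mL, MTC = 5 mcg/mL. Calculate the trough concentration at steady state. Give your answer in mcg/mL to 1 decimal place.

k = ln2/t½ = ln2/10 ≈ 0.069315 h⁻¹; fraction remaining f = e^(−kτ) = e^(−0.069315×32) ≈ 0.1088.
Accumulation ratio R = 1/(1 − f) ≈ 1/0.8912 ≈ 1.1221.
Each bolus raises the concentration by D/Vd = 169/87 ≈ 1.943 mcg/mL.
Cmax,ss = C₀/(1 − f) ≈ 1.943/0.8912 ≈ 2.180 mcg/mL.
Steady-state trough Cmin,ss = Cmax,ss·f ≈ 2.180 × 0.1088 ≈ 0.237 mcg/mL.
Trough 0.2 mcg/mL vs MEC 1 mcg/mL: subtherapeutic.

0.2 mcg/mL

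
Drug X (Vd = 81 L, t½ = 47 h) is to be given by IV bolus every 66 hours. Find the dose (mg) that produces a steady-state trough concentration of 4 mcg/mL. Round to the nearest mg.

534 mg

τ/t½ = 66/47 ≈ 1.4043, so f = (1/2)^(66/47) ≈ 0.377813.
Cmin,ss = (D/Vd)·f/(1−f), so D = Cmin,ss·Vd·(1−f)/f.
D = 4 × 81 × (1−f)/f ≈ 4 × 81 × 1.64681 ≈ 533.57 mg.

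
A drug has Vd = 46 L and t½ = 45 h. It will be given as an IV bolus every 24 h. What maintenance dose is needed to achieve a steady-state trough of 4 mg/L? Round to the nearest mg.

82 mg

τ/t½ = 24/45 ≈ 0.53333, so f = (1/2)^(24/45) ≈ 0.690956.
Cmin,ss = (D/Vd)·f/(1−f), so D = Cmin,ss·Vd·(1−f)/f.
D = 4 × 46 × (1−f)/f ≈ 4 × 46 × 0.44727 ≈ 82.30 mg.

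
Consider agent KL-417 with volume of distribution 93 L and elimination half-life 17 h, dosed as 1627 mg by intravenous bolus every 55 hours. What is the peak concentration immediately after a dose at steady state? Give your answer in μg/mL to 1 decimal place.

k = ln2/t½ = ln2/17 ≈ 0.040773 h⁻¹; fraction remaining f = e^(−kτ) = e^(−0.040773×55) ≈ 0.1062.
Accumulation ratio R = 1/(1 − f) ≈ 1/0.8938 ≈ 1.1188.
Single-dose peak C₀ = D/Vd = 1627/93 ≈ 17.495 μg/mL.
Cmax,ss = C₀/(1 − f) ≈ 17.495/0.8938 ≈ 19.574 μg/mL.

19.6 μg/mL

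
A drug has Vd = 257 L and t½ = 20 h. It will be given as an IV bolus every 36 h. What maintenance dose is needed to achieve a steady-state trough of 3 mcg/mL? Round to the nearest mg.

τ/t½ = 36/20 ≈ 1.8, so f = (1/2)^(36/20) ≈ 0.287175.
Cmin,ss = (D/Vd)·f/(1−f), so D = Cmin,ss·Vd·(1−f)/f.
D = 3 × 257 × (1−f)/f ≈ 3 × 257 × 2.48220 ≈ 1913.78 mg.

1914 mg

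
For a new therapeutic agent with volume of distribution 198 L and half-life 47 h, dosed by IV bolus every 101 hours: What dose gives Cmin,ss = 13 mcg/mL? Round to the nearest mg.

τ/t½ = 101/47 ≈ 2.1489, so f = (1/2)^(101/47) ≈ 0.225479.
Cmin,ss = (D/Vd)·f/(1−f), so D = Cmin,ss·Vd·(1−f)/f.
D = 13 × 198 × (1−f)/f ≈ 13 × 198 × 3.43500 ≈ 8841.69 mg.

8842 mg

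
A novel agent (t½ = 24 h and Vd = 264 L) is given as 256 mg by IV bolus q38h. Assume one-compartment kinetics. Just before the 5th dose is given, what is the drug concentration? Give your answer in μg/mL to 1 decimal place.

f = (1/2)^(τ/t½) = (1/2)^(38/24) ≈ 0.3337.
C₀ = D/Vd = 256/264 ≈ 0.970 μg/mL.
Before the 5th dose, 4 doses have been given. Superposition: Cmin = C₀·(f + f² + … + f^4).
≈ 0.970 × (0.3337 + 0.1114 + 0.0372 + 0.0124) ≈ 0.970 × 0.4947 ≈ 0.480 μg/mL.

0.5 μg/mL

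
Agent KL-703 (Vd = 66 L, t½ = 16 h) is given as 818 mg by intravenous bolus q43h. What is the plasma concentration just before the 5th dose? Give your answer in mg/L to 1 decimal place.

f = (1/2)^(τ/t½) = (1/2)^(43/16) ≈ 0.1552.
C₀ = D/Vd = 818/66 ≈ 12.394 mg/L.
Before the 5th dose, 4 doses have been given. Superposition: Cmin = C₀·(f + f² + … + f^4).
≈ 12.394 × (0.1552 + 0.0241 + 0.0037 + 0.0006) ≈ 12.394 × 0.1836 ≈ 2.276 mg/L.

2.3 mg/L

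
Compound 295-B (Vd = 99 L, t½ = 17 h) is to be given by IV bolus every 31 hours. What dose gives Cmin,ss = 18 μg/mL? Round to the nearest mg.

4525 mg

τ/t½ = 31/17 ≈ 1.8235, so f = (1/2)^(31/17) ≈ 0.282529.
Cmin,ss = (D/Vd)·f/(1−f), so D = Cmin,ss·Vd·(1−f)/f.
D = 18 × 99 × (1−f)/f ≈ 18 × 99 × 2.53946 ≈ 4525.32 mg.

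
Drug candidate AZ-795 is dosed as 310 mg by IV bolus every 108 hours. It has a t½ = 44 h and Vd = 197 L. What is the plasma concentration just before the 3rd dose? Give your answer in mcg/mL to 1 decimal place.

0.3 mcg/mL

f = (1/2)^(τ/t½) = (1/2)^(108/44) ≈ 0.1824.
C₀ = D/Vd = 310/197 ≈ 1.574 mcg/mL.
Before the 3rd dose, 2 doses have been given. Superposition: Cmin = C₀·(f + f²).
≈ 1.574 × (0.1824 + 0.0333) ≈ 1.574 × 0.2157 ≈ 0.340 mcg/mL.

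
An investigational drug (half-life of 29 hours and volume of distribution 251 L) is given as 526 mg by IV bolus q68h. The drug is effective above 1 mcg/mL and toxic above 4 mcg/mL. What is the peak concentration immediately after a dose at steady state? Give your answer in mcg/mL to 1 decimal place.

2.6 mcg/mL

τ/t½ = 68/29 ≈ 2.3448, so fraction remaining f = (1/2)^(68/29) ≈ 0.1969.
At steady state, accumulation factor R = 1/(1 − e^(−kτ)) ≈ 1.2452.
Single-dose peak C₀ = D/Vd = 526/251 ≈ 2.096 mcg/mL.
Steady-state peak Cmax,ss = C₀·R ≈ 2.096 × 1.2452 ≈ 2.610 mcg/mL.
Peak 2.6 mcg/mL vs MTC 4 mcg/mL: below toxic threshold.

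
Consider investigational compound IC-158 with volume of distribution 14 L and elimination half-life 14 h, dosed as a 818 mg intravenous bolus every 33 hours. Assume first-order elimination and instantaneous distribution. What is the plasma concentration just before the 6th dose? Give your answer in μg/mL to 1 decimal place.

f = (1/2)^(τ/t½) = (1/2)^(33/14) ≈ 0.1952.
C₀ = D/Vd = 818/14 ≈ 58.429 μg/mL.
Before the 6th dose, 5 doses have been given. Superposition: Cmin = C₀·(f + f² + … + f^5).
≈ 58.429 × (0.1952 + 0.0381 + 0.0074 + 0.0015 + 0.0003) ≈ 58.429 × 0.2425 ≈ 14.169 μg/mL.

14.2 μg/mL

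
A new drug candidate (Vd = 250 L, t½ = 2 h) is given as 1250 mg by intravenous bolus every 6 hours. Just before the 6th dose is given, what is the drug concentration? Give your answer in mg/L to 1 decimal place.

f = (1/2)^(τ/t½) = (1/2)^(6/2) ≈ 0.1250.
C₀ = D/Vd = 1250/250 ≈ 5.000 mg/L.
Before the 6th dose, 5 doses have been given. Superposition: Cmin = C₀·(f + f² + … + f^5).
≈ 5.000 × (0.1250 + 0.0156 + 0.0020 + 0.0002 + 0.0000) ≈ 5.000 × 0.1428 ≈ 0.714 mg/L.

0.7 mg/L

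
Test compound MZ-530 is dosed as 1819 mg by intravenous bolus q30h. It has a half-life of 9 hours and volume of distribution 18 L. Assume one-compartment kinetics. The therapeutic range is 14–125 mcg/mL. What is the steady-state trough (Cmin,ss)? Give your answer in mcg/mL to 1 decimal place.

11.1 mcg/mL

Over one 30-h interval, 30/9 ≈ 3.3333 half-lives elapse, leaving f ≈ 0.0992 of each dose.
At steady state, accumulation factor R = 1/(1 − e^(−kτ)) ≈ 1.1101.
Each bolus raises the concentration by D/Vd = 1819/18 ≈ 101.056 mcg/mL.
Steady-state peak Cmax,ss = C₀·R ≈ 101.056 × 1.1101 ≈ 112.182 mcg/mL.
One interval later, Cmin,ss = Cmax,ss·e^(−kτ) ≈ 112.182 × 0.0992 ≈ 11.128 mcg/mL.
Trough 11.1 mcg/mL vs MEC 14 mcg/mL: subtherapeutic.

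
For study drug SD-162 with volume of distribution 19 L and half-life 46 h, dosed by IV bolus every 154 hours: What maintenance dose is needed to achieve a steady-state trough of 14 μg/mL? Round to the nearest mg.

2442 mg

τ/t½ = 154/46 ≈ 3.3478, so f = (1/2)^(154/46) ≈ 0.098221.
Cmin,ss = (D/Vd)·f/(1−f), so D = Cmin,ss·Vd·(1−f)/f.
D = 14 × 19 × (1−f)/f ≈ 14 × 19 × 9.18112 ≈ 2442.18 mg.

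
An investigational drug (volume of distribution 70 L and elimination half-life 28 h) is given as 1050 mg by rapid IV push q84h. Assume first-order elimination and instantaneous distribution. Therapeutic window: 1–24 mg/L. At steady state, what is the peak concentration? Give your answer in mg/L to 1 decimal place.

τ = 84 h = 3 half-lives, so f = (1/2)^3 = 0.125.
Accumulation ratio R = 1/(1 − f) = 1/0.875 = 8/7.
Single-dose peak C₀ = D/Vd = 1050/70 = 15 mg/L.
Steady-state peak Cmax,ss = C₀·R = 15 × 8/7 ≈ 17.143 mg/L.
Peak 17.1 mg/L vs MTC 24 mg/L: below toxic threshold.

17.1 mg/L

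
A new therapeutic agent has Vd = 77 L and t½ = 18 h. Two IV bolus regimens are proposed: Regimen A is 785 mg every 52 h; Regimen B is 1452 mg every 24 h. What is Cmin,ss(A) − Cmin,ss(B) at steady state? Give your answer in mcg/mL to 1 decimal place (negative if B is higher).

Regimen A: f = (1/2)^(52/18) ≈ 0.1350; Cmin,ss = (785/77)·f/(1−f) ≈ 1.591 mcg/mL.
Regimen B: f = (1/2)^(24/18) ≈ 0.3969; Cmin,ss = (1452/77)·f/(1−f) ≈ 12.410 mcg/mL.
Difference ≈ 1.591 − 12.410 ≈ -10.819 mcg/mL.

-10.8 mcg/mL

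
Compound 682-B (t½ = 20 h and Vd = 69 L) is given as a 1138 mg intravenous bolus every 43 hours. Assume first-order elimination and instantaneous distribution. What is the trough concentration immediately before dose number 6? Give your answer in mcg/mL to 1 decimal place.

f = (1/2)^(τ/t½) = (1/2)^(43/20) ≈ 0.2253.
C₀ = D/Vd = 1138/69 ≈ 16.493 mcg/mL.
Before the 6th dose, 5 doses have been given. Superposition: Cmin = C₀·(f + f² + … + f^5).
≈ 16.493 × (0.2253 + 0.0508 + 0.0114 + 0.0026 + 0.0006) ≈ 16.493 × 0.2907 ≈ 4.795 mcg/mL.

4.8 mcg/mL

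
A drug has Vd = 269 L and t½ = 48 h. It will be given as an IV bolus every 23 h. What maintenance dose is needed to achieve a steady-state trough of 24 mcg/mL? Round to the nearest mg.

τ/t½ = 23/48 ≈ 0.47917, so f = (1/2)^(23/48) ≈ 0.717392.
Cmin,ss = (D/Vd)·f/(1−f), so D = Cmin,ss·Vd·(1−f)/f.
D = 24 × 269 × (1−f)/f ≈ 24 × 269 × 0.39394 ≈ 2543.28 mg.

2543 mg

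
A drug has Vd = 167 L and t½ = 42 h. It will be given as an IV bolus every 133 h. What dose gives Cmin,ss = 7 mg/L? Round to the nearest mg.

τ/t½ = 133/42 ≈ 3.1667, so f = (1/2)^(133/42) ≈ 0.111362.
Cmin,ss = (D/Vd)·f/(1−f), so D = Cmin,ss·Vd·(1−f)/f.
D = 7 × 167 × (1−f)/f ≈ 7 × 167 × 7.97972 ≈ 9328.29 mg.

9328 mg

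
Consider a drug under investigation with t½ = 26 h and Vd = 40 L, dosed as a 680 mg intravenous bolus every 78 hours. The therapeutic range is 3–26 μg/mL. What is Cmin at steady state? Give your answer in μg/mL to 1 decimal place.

The dosing interval is 3 half-lives, so f = 2^(−3) = 0.125.
At steady state, R = 1/(1 − 0.125) = 8/7.
Single-dose peak C₀ = D/Vd = 680/40 = 17 μg/mL.
Steady-state peak Cmax,ss = C₀·R = 17 × 8/7 ≈ 19.429 μg/mL.
Steady-state trough Cmin,ss = Cmax,ss·f ≈ 19.429 × 0.125 ≈ 2.429 μg/mL.
Trough 2.4 μg/mL vs MEC 3 μg/mL: subtherapeutic.

2.4 μg/mL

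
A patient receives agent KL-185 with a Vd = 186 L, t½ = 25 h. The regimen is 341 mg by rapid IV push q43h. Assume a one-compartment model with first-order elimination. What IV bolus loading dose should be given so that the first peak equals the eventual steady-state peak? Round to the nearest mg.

490 mg

f = (1/2)^(43/25) ≈ 0.303549; accumulation ratio R = 1/(1−f) ≈ 1.43585.
Loading dose to hit Cmax,ss on first dose: D_load = D_maint·R ≈ 341 × 1.43585 ≈ 489.62 mg.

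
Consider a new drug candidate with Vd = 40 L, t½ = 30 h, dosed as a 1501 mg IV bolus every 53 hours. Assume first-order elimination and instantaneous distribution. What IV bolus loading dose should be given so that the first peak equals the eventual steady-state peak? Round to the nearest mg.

2126 mg

f = (1/2)^(53/30) ≈ 0.293887; accumulation ratio R = 1/(1−f) ≈ 1.41620.
Loading dose to hit Cmax,ss on first dose: D_load = D_maint·R ≈ 1501 × 1.41620 ≈ 2125.72 mg.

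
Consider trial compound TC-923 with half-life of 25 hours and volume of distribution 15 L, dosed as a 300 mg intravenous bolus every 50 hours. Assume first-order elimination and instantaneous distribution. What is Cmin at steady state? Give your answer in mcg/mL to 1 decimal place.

The dosing interval is 2 half-lives, so f = 2^(−2) = 0.25.
At steady state, R = 1/(1 − 0.25) = 4/3.
Single-dose peak C₀ = D/Vd = 300/15 = 20 mcg/mL.
Steady-state peak Cmax,ss = C₀·R = 20 × 4/3 ≈ 26.667 mcg/mL.
Steady-state trough Cmin,ss = Cmax,ss·f ≈ 26.667 × 0.25 ≈ 6.667 mcg/mL.

6.7 mcg/mL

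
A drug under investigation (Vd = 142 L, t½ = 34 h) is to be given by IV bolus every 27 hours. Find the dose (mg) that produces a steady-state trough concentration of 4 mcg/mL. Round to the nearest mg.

τ/t½ = 27/34 ≈ 0.79412, so f = (1/2)^(27/34) ≈ 0.576696.
Cmin,ss = (D/Vd)·f/(1−f), so D = Cmin,ss·Vd·(1−f)/f.
D = 4 × 142 × (1−f)/f ≈ 4 × 142 × 0.73402 ≈ 416.92 mg.

417 mg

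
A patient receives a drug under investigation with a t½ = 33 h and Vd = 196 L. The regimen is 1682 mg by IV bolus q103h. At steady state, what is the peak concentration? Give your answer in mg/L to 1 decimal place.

Over one 103-h interval, 103/33 ≈ 3.1212 half-lives elapse, leaving f ≈ 0.1149 of each dose.
At steady state, accumulation factor R = 1/(1 − e^(−kτ)) ≈ 1.1298.
Each bolus raises the concentration by D/Vd = 1682/196 ≈ 8.582 mg/L.
Steady-state peak Cmax,ss = C₀·R ≈ 8.582 × 1.1298 ≈ 9.696 mg/L.

9.7 mg/L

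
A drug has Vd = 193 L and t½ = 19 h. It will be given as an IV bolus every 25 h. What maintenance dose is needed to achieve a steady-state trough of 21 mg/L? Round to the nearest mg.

τ/t½ = 25/19 ≈ 1.3158, so f = (1/2)^(25/19) ≈ 0.401706.
Cmin,ss = (D/Vd)·f/(1−f), so D = Cmin,ss·Vd·(1−f)/f.
D = 21 × 193 × (1−f)/f ≈ 21 × 193 × 1.48938 ≈ 6036.46 mg.

6036 mg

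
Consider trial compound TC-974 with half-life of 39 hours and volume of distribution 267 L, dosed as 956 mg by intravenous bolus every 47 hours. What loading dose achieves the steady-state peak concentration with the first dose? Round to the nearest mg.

1688 mg

f = (1/2)^(47/39) ≈ 0.433731; accumulation ratio R = 1/(1−f) ≈ 1.76595.
Loading dose to hit Cmax,ss on first dose: D_load = D_maint·R ≈ 956 × 1.76595 ≈ 1688.25 mg.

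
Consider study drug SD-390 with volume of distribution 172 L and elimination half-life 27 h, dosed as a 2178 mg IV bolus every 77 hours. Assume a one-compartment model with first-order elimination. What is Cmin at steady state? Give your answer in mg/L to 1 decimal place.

k = ln2/t½ = ln2/27 ≈ 0.025672 h⁻¹; fraction remaining f = e^(−kτ) = e^(−0.025672×77) ≈ 0.1385.
Each bolus raises the concentration by D/Vd = 2178/172 ≈ 12.663 mg/L.
Steady-state trough Cmin,ss = C₀·f/(1−f) ≈ 12.663 × 0.1385/0.8615 ≈ 2.036 mg/L.

2.0 mg/L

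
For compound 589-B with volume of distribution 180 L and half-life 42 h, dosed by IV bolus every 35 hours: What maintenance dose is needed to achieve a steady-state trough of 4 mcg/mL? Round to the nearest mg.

τ/t½ = 35/42 ≈ 0.83333, so f = (1/2)^(35/42) ≈ 0.561231.
Cmin,ss = (D/Vd)·f/(1−f), so D = Cmin,ss·Vd·(1−f)/f.
D = 4 × 180 × (1−f)/f ≈ 4 × 180 × 0.78180 ≈ 562.90 mg.

563 mg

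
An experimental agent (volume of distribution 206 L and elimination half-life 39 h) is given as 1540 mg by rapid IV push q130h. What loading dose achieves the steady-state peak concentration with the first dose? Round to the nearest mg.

1710 mg

f = (1/2)^(130/39) ≈ 0.099213; accumulation ratio R = 1/(1−f) ≈ 1.11014.
Loading dose to hit Cmax,ss on first dose: D_load = D_maint·R ≈ 1540 × 1.11014 ≈ 1709.62 mg.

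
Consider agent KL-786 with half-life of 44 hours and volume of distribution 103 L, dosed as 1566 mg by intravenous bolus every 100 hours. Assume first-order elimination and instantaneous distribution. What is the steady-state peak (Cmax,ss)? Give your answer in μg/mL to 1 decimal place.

19.2 μg/mL

Over one 100-h interval, 100/44 ≈ 2.2727 half-lives elapse, leaving f ≈ 0.2069 of each dose.
At steady state, accumulation factor R = 1/(1 − e^(−kτ)) ≈ 1.2609.
Single-dose peak C₀ = D/Vd = 1566/103 ≈ 15.204 μg/mL.
Cmax,ss = C₀/(1 − f) ≈ 15.204/0.7931 ≈ 19.170 μg/mL.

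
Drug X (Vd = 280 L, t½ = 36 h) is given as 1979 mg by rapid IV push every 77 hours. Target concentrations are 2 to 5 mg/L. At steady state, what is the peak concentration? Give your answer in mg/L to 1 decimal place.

k = ln2/t½ = ln2/36 ≈ 0.019254 h⁻¹; fraction remaining f = e^(−kτ) = e^(−0.019254×77) ≈ 0.2271.
At steady state, accumulation factor R = 1/(1 − e^(−kτ)) ≈ 1.2938.
Single-dose peak C₀ = D/Vd = 1979/280 ≈ 7.068 mg/L.
Cmax,ss = C₀/(1 − f) ≈ 7.068/0.7729 ≈ 9.145 mg/L.
Peak 9.1 mg/L vs MTC 5 mg/L: exceeds toxic threshold.

9.1 mg/L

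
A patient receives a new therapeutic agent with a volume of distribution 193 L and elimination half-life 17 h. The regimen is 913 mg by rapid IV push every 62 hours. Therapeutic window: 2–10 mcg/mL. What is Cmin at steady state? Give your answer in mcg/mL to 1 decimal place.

0.4 mcg/mL

Over one 62-h interval, 62/17 ≈ 3.6471 half-lives elapse, leaving f ≈ 0.0798 of each dose.
At steady state, accumulation factor R = 1/(1 − e^(−kτ)) ≈ 1.0867.
Single-dose peak C₀ = D/Vd = 913/193 ≈ 4.731 mcg/mL.
Steady-state peak Cmax,ss = C₀·R ≈ 4.731 × 1.0867 ≈ 5.141 mcg/mL.
Steady-state trough Cmin,ss = Cmax,ss·f ≈ 5.141 × 0.0798 ≈ 0.410 mcg/mL.
Trough 0.4 mcg/mL vs MEC 2 mcg/mL: subtherapeutic.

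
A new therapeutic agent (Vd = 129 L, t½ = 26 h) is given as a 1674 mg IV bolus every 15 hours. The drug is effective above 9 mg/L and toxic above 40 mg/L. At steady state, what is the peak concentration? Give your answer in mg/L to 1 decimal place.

39.4 mg/L

Over one 15-h interval, 15/26 ≈ 0.57692 half-lives elapse, leaving f ≈ 0.6704 of each dose.
At steady state, accumulation factor R = 1/(1 − e^(−kτ)) ≈ 3.0340.
Single-dose peak C₀ = D/Vd = 1674/129 ≈ 12.977 mg/L.
Steady-state peak Cmax,ss = C₀·R ≈ 12.977 × 3.0340 ≈ 39.372 mg/L.
Peak 39.4 mg/L vs MTC 40 mg/L: below toxic threshold.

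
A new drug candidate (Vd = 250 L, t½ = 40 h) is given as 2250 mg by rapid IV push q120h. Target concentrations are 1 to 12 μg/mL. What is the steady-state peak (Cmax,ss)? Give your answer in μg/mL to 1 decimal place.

τ = 120 h = 3 half-lives, so f = (1/2)^3 = 0.125.
Accumulation ratio R = 1/(1 − f) = 1/0.875 = 8/7.
Single-dose peak C₀ = D/Vd = 2250/250 = 9 μg/mL.
Steady-state peak Cmax,ss = C₀·R = 9 × 8/7 ≈ 10.286 μg/mL.
Peak 10.3 μg/mL vs MTC 12 μg/mL: below toxic threshold.

10.3 μg/mL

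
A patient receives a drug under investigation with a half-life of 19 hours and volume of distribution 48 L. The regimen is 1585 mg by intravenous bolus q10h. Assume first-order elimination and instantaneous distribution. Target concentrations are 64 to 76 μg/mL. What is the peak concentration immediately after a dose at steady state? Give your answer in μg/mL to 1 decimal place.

108.0 μg/mL

k = ln2/t½ = ln2/19 ≈ 0.036481 h⁻¹; fraction remaining f = e^(−kτ) = e^(−0.036481×10) ≈ 0.6943.
Accumulation ratio R = 1/(1 − f) ≈ 1/0.3057 ≈ 3.2712.
Each bolus raises the concentration by D/Vd = 1585/48 ≈ 33.021 μg/mL.
Cmax,ss = C₀/(1 − f) ≈ 33.021/0.3057 ≈ 108.018 μg/mL.
Peak 108.0 μg/mL vs MTC 76 μg/mL: exceeds toxic threshold.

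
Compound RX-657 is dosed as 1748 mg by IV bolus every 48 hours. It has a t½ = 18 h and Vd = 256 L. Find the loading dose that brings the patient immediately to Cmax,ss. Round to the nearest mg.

f = (1/2)^(48/18) ≈ 0.157490; accumulation ratio R = 1/(1−f) ≈ 1.18693.
Loading dose to hit Cmax,ss on first dose: D_load = D_maint·R ≈ 1748 × 1.18693 ≈ 2074.75 mg.

2075 mg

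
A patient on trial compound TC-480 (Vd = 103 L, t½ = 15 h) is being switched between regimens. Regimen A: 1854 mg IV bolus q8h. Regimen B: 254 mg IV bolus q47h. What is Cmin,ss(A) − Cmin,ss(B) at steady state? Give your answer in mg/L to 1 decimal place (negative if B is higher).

Regimen A: f = (1/2)^(8/15) ≈ 0.6910; Cmin,ss = (1854/103)·f/(1−f) ≈ 40.252 mg/L.
Regimen B: f = (1/2)^(47/15) ≈ 0.1140; Cmin,ss = (254/103)·f/(1−f) ≈ 0.317 mg/L.
Difference ≈ 40.252 − 0.317 ≈ 39.935 mg/L.

39.9 mg/L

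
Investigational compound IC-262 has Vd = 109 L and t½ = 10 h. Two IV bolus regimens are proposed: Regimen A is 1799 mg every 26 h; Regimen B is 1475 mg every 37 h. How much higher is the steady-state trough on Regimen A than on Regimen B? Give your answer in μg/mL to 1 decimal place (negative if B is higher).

Regimen A: f = (1/2)^(26/10) ≈ 0.1649; Cmin,ss = (1799/109)·f/(1−f) ≈ 3.259 μg/mL.
Regimen B: f = (1/2)^(37/10) ≈ 0.0769; Cmin,ss = (1475/109)·f/(1−f) ≈ 1.127 μg/mL.
Difference ≈ 3.259 − 1.127 ≈ 2.132 μg/mL.

2.1 μg/mL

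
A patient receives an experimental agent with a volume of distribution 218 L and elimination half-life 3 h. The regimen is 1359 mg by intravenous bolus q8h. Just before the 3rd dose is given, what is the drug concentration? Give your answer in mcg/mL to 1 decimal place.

1.1 mcg/mL

f = (1/2)^(τ/t½) = (1/2)^(8/3) ≈ 0.1575.
C₀ = D/Vd = 1359/218 ≈ 6.234 mcg/mL.
Before the 3rd dose, 2 doses have been given. Superposition: Cmin = C₀·(f + f²).
≈ 6.234 × (0.1575 + 0.0248) ≈ 6.234 × 0.1823 ≈ 1.136 mcg/mL.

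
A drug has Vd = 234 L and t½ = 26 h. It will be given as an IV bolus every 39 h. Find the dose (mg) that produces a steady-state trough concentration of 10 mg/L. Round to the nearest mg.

τ/t½ = 39/26 ≈ 1.5, so f = (1/2)^(39/26) ≈ 0.353553.
Cmin,ss = (D/Vd)·f/(1−f), so D = Cmin,ss·Vd·(1−f)/f.
D = 10 × 234 × (1−f)/f ≈ 10 × 234 × 1.82843 ≈ 4278.53 mg.

4279 mg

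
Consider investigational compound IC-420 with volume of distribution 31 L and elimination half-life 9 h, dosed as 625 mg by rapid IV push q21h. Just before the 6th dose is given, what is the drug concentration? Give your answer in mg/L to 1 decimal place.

5.0 mg/L

f = (1/2)^(τ/t½) = (1/2)^(21/9) ≈ 0.1984.
C₀ = D/Vd = 625/31 ≈ 20.161 mg/L.
Before the 6th dose, 5 doses have been given. Superposition: Cmin = C₀·(f + f² + … + f^5).
≈ 20.161 × (0.1984 + 0.0394 + 0.0078 + 0.0015 + 0.0003) ≈ 20.161 × 0.2474 ≈ 4.988 mg/L.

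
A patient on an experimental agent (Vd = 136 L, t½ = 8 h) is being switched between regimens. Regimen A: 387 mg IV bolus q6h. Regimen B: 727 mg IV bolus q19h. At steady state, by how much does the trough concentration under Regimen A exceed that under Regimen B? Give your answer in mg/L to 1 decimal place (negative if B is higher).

2.9 mg/L

Regimen A: f = (1/2)^(6/8) ≈ 0.5946; Cmin,ss = (387/136)·f/(1−f) ≈ 4.174 mg/L.
Regimen B: f = (1/2)^(19/8) ≈ 0.1928; Cmin,ss = (727/136)·f/(1−f) ≈ 1.277 mg/L.
Difference ≈ 4.174 − 1.277 ≈ 2.897 mg/L.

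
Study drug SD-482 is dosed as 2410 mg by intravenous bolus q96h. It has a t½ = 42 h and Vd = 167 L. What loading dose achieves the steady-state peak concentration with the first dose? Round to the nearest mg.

3032 mg

f = (1/2)^(96/42) ≈ 0.205084; accumulation ratio R = 1/(1−f) ≈ 1.25799.
Loading dose to hit Cmax,ss on first dose: D_load = D_maint·R ≈ 2410 × 1.25799 ≈ 3031.76 mg.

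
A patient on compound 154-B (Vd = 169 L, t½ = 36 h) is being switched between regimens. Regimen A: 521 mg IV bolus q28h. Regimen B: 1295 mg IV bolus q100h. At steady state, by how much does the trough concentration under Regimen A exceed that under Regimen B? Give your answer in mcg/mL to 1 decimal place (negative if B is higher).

3.0 mcg/mL

Regimen A: f = (1/2)^(28/36) ≈ 0.5833; Cmin,ss = (521/169)·f/(1−f) ≈ 4.315 mcg/mL.
Regimen B: f = (1/2)^(100/36) ≈ 0.1458; Cmin,ss = (1295/169)·f/(1−f) ≈ 1.308 mcg/mL.
Difference ≈ 4.315 − 1.308 ≈ 3.007 mcg/mL.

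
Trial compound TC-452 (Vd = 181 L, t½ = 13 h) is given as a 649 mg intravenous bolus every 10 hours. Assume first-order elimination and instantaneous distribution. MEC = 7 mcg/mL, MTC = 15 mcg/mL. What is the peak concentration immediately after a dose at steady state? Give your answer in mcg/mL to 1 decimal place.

8.7 mcg/mL

Over one 10-h interval, 10/13 ≈ 0.76923 half-lives elapse, leaving f ≈ 0.5867 of each dose.
Accumulation ratio R = 1/(1 − f) ≈ 1/0.4133 ≈ 2.4195.
Each bolus raises the concentration by D/Vd = 649/181 ≈ 3.586 mcg/mL.
Steady-state peak Cmax,ss = C₀·R ≈ 3.586 × 2.4195 ≈ 8.676 mcg/mL.
Peak 8.7 mcg/mL vs MTC 15 mcg/mL: below toxic threshold.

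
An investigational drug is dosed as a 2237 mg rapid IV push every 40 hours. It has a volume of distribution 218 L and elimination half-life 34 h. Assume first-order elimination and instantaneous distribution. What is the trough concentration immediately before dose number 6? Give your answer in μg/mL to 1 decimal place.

f = (1/2)^(τ/t½) = (1/2)^(40/34) ≈ 0.4424.
C₀ = D/Vd = 2237/218 ≈ 10.261 μg/mL.
Before the 6th dose, 5 doses have been given. Superposition: Cmin = C₀·(f + f² + … + f^5).
≈ 10.261 × (0.4424 + 0.1957 + 0.0866 + 0.0383 + 0.0169) ≈ 10.261 × 0.7799 ≈ 8.003 μg/mL.

8.0 μg/mL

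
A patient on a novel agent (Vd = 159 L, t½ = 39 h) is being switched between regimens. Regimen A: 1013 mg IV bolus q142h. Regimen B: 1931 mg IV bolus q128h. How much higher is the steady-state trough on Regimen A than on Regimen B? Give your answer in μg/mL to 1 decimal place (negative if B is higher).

Regimen A: f = (1/2)^(142/39) ≈ 0.0802; Cmin,ss = (1013/159)·f/(1−f) ≈ 0.556 μg/mL.
Regimen B: f = (1/2)^(128/39) ≈ 0.1028; Cmin,ss = (1931/159)·f/(1−f) ≈ 1.392 μg/mL.
Difference ≈ 0.556 − 1.392 ≈ -0.836 μg/mL.

-0.8 μg/mL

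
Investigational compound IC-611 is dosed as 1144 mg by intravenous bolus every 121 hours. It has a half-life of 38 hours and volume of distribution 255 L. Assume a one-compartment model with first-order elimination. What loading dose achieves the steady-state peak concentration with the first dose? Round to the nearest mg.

1285 mg

f = (1/2)^(121/38) ≈ 0.110016; accumulation ratio R = 1/(1−f) ≈ 1.12362.
Loading dose to hit Cmax,ss on first dose: D_load = D_maint·R ≈ 1144 × 1.12362 ≈ 1285.42 mg.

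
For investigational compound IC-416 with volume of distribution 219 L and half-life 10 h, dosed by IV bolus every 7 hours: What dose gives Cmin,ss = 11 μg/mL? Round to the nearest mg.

τ/t½ = 7/10 ≈ 0.7, so f = (1/2)^(7/10) ≈ 0.615572.
Cmin,ss = (D/Vd)·f/(1−f), so D = Cmin,ss·Vd·(1−f)/f.
D = 11 × 219 × (1−f)/f ≈ 11 × 219 × 0.62451 ≈ 1504.44 mg.

1504 mg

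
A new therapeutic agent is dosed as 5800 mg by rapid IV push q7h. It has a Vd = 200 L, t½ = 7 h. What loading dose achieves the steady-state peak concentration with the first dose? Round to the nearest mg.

f = (1/2)^(7/7) ≈ 0.500000; accumulation ratio R = 1/(1−f) ≈ 2.00000.
Loading dose to hit Cmax,ss on first dose: D_load = D_maint·R ≈ 5800 × 2.00000 ≈ 11600.00 mg.

11600 mg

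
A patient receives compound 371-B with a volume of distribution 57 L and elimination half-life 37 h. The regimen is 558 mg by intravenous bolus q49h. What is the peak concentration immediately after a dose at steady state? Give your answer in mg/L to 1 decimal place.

16.3 mg/L

Over one 49-h interval, 49/37 ≈ 1.3243 half-lives elapse, leaving f ≈ 0.3993 of each dose.
Accumulation ratio R = 1/(1 − f) ≈ 1/0.6007 ≈ 1.6647.
Each bolus raises the concentration by D/Vd = 558/57 ≈ 9.789 mg/L.
Steady-state peak Cmax,ss = C₀·R ≈ 9.789 × 1.6647 ≈ 16.296 mg/L.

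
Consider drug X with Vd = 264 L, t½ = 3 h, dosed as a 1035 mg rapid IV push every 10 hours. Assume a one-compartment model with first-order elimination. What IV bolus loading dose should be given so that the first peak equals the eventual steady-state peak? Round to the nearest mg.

f = (1/2)^(10/3) ≈ 0.099213; accumulation ratio R = 1/(1−f) ≈ 1.11014.
Loading dose to hit Cmax,ss on first dose: D_load = D_maint·R ≈ 1035 × 1.11014 ≈ 1148.99 mg.

1149 mg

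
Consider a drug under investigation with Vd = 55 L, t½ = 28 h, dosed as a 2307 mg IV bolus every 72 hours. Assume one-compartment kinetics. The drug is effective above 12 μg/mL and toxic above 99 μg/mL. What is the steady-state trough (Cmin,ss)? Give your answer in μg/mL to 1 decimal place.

8.5 μg/mL

k = ln2/t½ = ln2/28 ≈ 0.024755 h⁻¹; fraction remaining f = e^(−kτ) = e^(−0.024755×72) ≈ 0.1682.
Each bolus raises the concentration by D/Vd = 2307/55 ≈ 41.945 μg/mL.
Steady-state trough Cmin,ss = C₀·f/(1−f) ≈ 41.945 × 0.1682/0.8318 ≈ 8.482 μg/mL.
Trough 8.5 μg/mL vs MEC 12 μg/mL: subtherapeutic.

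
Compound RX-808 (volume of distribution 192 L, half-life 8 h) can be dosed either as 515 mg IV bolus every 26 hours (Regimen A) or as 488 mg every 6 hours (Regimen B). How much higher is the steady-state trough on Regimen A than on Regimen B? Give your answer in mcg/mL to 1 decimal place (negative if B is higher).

Regimen A: f = (1/2)^(26/8) ≈ 0.1051; Cmin,ss = (515/192)·f/(1−f) ≈ 0.315 mcg/mL.
Regimen B: f = (1/2)^(6/8) ≈ 0.5946; Cmin,ss = (488/192)·f/(1−f) ≈ 3.728 mcg/mL.
Difference ≈ 0.315 − 3.728 ≈ -3.413 mcg/mL.

-3.4 mcg/mL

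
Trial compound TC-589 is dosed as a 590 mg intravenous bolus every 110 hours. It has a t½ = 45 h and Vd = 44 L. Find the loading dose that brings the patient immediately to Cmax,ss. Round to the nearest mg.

f = (1/2)^(110/45) ≈ 0.183717; accumulation ratio R = 1/(1−f) ≈ 1.22507.
Loading dose to hit Cmax,ss on first dose: D_load = D_maint·R ≈ 590 × 1.22507 ≈ 722.79 mg.

723 mg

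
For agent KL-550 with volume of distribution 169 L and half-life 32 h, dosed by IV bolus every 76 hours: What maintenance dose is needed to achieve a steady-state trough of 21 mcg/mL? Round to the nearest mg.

14861 mg

τ/t½ = 76/32 ≈ 2.375, so f = (1/2)^(76/32) ≈ 0.192776.
Cmin,ss = (D/Vd)·f/(1−f), so D = Cmin,ss·Vd·(1−f)/f.
D = 21 × 169 × (1−f)/f ≈ 21 × 169 × 4.18737 ≈ 14860.98 mg.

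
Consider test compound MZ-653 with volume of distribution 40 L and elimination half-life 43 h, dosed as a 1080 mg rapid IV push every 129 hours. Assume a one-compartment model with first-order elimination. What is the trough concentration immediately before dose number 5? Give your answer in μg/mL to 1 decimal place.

3.9 μg/mL

f = (1/2)^(τ/t½) = (1/2)^(129/43) ≈ 0.1250.
C₀ = D/Vd = 1080/40 ≈ 27.000 μg/mL.
Before the 5th dose, 4 doses have been given. Superposition: Cmin = C₀·(f + f² + … + f^4).
≈ 27.000 × (0.1250 + 0.0156 + 0.0020 + 0.0002) ≈ 27.000 × 0.1428 ≈ 3.856 μg/mL.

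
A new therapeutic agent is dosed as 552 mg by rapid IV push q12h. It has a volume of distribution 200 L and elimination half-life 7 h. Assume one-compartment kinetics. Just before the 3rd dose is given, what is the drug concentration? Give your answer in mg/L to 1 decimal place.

f = (1/2)^(τ/t½) = (1/2)^(12/7) ≈ 0.3048.
C₀ = D/Vd = 552/200 ≈ 2.760 mg/L.
Before the 3rd dose, 2 doses have been given. Superposition: Cmin = C₀·(f + f²).
≈ 2.760 × (0.3048 + 0.0929) ≈ 2.760 × 0.3977 ≈ 1.098 mg/L.

1.1 mg/L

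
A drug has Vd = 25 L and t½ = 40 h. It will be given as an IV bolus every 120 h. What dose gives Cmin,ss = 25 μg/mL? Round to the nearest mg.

τ/t½ = 120/40 ≈ 3, so f = (1/2)^(120/40) ≈ 0.125000.
Cmin,ss = (D/Vd)·f/(1−f), so D = Cmin,ss·Vd·(1−f)/f.
D = 25 × 25 × (1−f)/f ≈ 25 × 25 × 7.00000 ≈ 4375.00 mg.

4375 mg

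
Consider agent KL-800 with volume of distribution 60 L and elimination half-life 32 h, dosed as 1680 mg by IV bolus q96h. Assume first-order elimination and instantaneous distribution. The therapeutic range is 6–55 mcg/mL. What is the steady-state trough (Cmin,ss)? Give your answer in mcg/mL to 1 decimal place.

4.0 mcg/mL

The dosing interval is 3 half-lives, so f = 2^(−3) = 0.125.
At steady state, R = 1/(1 − 0.125) = 8/7.
Single-dose peak C₀ = D/Vd = 1680/60 = 28 mcg/mL.
Steady-state peak Cmax,ss = C₀·R = 28 × 8/7 ≈ 32.000 mcg/mL.
Steady-state trough Cmin,ss = Cmax,ss·f ≈ 32.000 × 0.125 ≈ 4.000 mcg/mL.
Trough 4.0 mcg/mL vs MEC 6 mcg/mL: subtherapeutic.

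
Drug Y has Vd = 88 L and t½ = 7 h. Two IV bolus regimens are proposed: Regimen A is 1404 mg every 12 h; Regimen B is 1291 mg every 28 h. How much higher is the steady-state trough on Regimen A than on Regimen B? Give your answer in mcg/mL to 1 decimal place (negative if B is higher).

6.0 mcg/mL

Regimen A: f = (1/2)^(12/7) ≈ 0.3048; Cmin,ss = (1404/88)·f/(1−f) ≈ 6.995 mcg/mL.
Regimen B: f = (1/2)^(28/7) ≈ 0.0625; Cmin,ss = (1291/88)·f/(1−f) ≈ 0.978 mcg/mL.
Difference ≈ 6.995 − 0.978 ≈ 6.017 mcg/mL.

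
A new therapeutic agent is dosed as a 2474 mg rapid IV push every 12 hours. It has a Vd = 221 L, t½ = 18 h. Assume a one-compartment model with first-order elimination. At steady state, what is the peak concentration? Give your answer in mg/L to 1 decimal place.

Over one 12-h interval, 12/18 ≈ 0.66667 half-lives elapse, leaving f ≈ 0.6300 of each dose.
At steady state, accumulation factor R = 1/(1 − e^(−kτ)) ≈ 2.7027.
Each bolus raises the concentration by D/Vd = 2474/221 ≈ 11.195 mg/L.
Steady-state peak Cmax,ss = C₀·R ≈ 11.195 × 2.7027 ≈ 30.257 mg/L.

30.3 mg/L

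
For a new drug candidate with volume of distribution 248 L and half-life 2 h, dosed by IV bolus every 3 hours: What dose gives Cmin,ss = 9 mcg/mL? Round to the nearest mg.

4081 mg

τ/t½ = 3/2 ≈ 1.5, so f = (1/2)^(3/2) ≈ 0.353553.
Cmin,ss = (D/Vd)·f/(1−f), so D = Cmin,ss·Vd·(1−f)/f.
D = 9 × 248 × (1−f)/f ≈ 9 × 248 × 1.82843 ≈ 4081.06 mg.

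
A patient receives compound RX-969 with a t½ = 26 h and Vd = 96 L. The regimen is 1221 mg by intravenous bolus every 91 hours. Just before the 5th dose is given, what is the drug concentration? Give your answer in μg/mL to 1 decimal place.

f = (1/2)^(τ/t½) = (1/2)^(91/26) ≈ 0.0884.
C₀ = D/Vd = 1221/96 ≈ 12.719 μg/mL.
Before the 5th dose, 4 doses have been given. Superposition: Cmin = C₀·(f + f² + … + f^4).
≈ 12.719 × (0.0884 + 0.0078 + 0.0007 + 0.0001) ≈ 12.719 × 0.0970 ≈ 1.234 μg/mL.

1.2 μg/mL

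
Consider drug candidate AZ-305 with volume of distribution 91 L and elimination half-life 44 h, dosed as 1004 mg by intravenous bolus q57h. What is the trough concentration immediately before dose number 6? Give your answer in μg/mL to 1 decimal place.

f = (1/2)^(τ/t½) = (1/2)^(57/44) ≈ 0.4074.
C₀ = D/Vd = 1004/91 ≈ 11.033 μg/mL.
Before the 6th dose, 5 doses have been given. Superposition: Cmin = C₀·(f + f² + … + f^5).
≈ 11.033 × (0.4074 + 0.1660 + 0.0676 + 0.0275 + 0.0112) ≈ 11.033 × 0.6797 ≈ 7.499 μg/mL.

7.5 μg/mL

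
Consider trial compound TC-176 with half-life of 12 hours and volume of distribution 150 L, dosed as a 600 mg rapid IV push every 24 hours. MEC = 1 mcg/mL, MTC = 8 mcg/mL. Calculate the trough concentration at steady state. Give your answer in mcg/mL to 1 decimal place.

1.3 mcg/mL

The dosing interval is 2 half-lives, so f = 2^(−2) = 0.25.
At steady state, R = 1/(1 − 0.25) = 4/3.
Single-dose peak C₀ = D/Vd = 600/150 = 4 mcg/mL.
Steady-state peak Cmax,ss = C₀·R = 4 × 4/3 ≈ 5.333 mcg/mL.
Steady-state trough Cmin,ss = Cmax,ss·f ≈ 5.333 × 0.25 ≈ 1.333 mcg/mL.
Trough 1.3 mcg/mL vs MEC 1 mcg/mL: adequate.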